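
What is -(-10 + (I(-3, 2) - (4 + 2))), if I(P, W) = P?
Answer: 19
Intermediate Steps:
-(-10 + (I(-3, 2) - (4 + 2))) = -(-10 + (-3 - (4 + 2))) = -(-10 + (-3 - 1*6)) = -(-10 + (-3 - 6)) = -(-10 - 9) = -1*(-19) = 19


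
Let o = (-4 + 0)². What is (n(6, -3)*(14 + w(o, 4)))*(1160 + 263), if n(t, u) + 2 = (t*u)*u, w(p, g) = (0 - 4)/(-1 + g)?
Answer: 2811848/3 ≈ 9.3728e+5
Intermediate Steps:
o = 16 (o = (-4)² = 16)
w(p, g) = -4/(-1 + g)
n(t, u) = -2 + t*u² (n(t, u) = -2 + (t*u)*u = -2 + t*u²)
(n(6, -3)*(14 + w(o, 4)))*(1160 + 263) = ((-2 + 6*(-3)²)*(14 - 4/(-1 + 4)))*(1160 + 263) = ((-2 + 6*9)*(14 - 4/3))*1423 = ((-2 + 54)*(14 - 4*⅓))*1423 = (52*(14 - 4/3))*1423 = (52*(38/3))*1423 = (1976/3)*1423 = 2811848/3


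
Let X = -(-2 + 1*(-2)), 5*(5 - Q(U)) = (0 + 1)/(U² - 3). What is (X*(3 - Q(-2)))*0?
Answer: 0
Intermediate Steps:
Q(U) = 5 - 1/(5*(-3 + U²)) (Q(U) = 5 - (0 + 1)/(5*(U² - 3)) = 5 - 1/(5*(-3 + U²)))
X = 4 (X = -(-2 - 2) = -1*(-4) = 4)
(X*(3 - Q(-2)))*0 = (4*(3 - (-76 + 25*(-2)²)/(5*(-3 + (-2)²))))*0 = (4*(3 - (-76 + 25*4)/(5*(-3 + 4))))*0 = (4*(3 - (-76 + 100)/(5*1)))*0 = (4*(3 - 24/5))*0 = (4*(-9/5))*0 = -36/5*0 = 0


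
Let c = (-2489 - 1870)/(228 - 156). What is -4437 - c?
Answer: -105035/24 ≈ -4376.5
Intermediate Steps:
c = -1453/24 (c = -4359/72 = -4359*1/72 = -1453/24 ≈ -60.542)
-4437 - c = -4437 - 1*(-1453/24) = -4437 + 1453/24 = -105035/24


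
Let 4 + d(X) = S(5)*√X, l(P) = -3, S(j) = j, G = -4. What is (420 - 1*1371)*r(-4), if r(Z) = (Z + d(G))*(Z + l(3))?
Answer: -53256 + 66570*I ≈ -53256.0 + 66570.0*I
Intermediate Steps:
d(X) = -4 + 5*√X
r(Z) = (-3 + Z)*(-4 + Z + 10*I) (r(Z) = (Z + (-4 + 5*√(-4)))*(Z - 3) = (Z + (-4 + 5*(2*I)))*(-3 + Z) = (Z + (-4 + 10*I))*(-3 + Z) = (-4 + Z + 10*I)*(-3 + Z) = (-3 + Z)*(-4 + Z + 10*I))
(420 - 1*1371)*r(-4) = (420 - 1*1371)*(12 + (-4)² - 30*I - 4*(-7 + 10*I)) = (420 - 1371)*(12 + 16 - 30*I + (28 - 40*I)) = -951*(56 - 70*I) = -53256 + 66570*I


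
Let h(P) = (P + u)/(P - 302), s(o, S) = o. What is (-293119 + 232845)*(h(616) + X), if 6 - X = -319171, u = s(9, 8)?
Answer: -3020396531811/157 ≈ -1.9238e+10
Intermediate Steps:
u = 9
X = 319177 (X = 6 - 1*(-319171) = 6 + 319171 = 319177)
h(P) = (9 + P)/(-302 + P) (h(P) = (P + 9)/(P - 302) = (9 + P)/(-302 + P))
(-293119 + 232845)*(h(616) + X) = (-293119 + 232845)*((9 + 616)/(-302 + 616) + 319177) = -60274*(625/314 + 319177) = -60274*100222203/314 = -3020396531811/157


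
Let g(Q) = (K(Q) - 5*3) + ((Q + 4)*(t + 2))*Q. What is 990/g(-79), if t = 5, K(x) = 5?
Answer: 198/8293 ≈ 0.023876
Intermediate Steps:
g(Q) = -10 + Q*(28 + 7*Q) (g(Q) = (5 - 5*3) + ((Q + 4)*(5 + 2))*Q = (5 - 15) + ((4 + Q)*7)*Q = -10 + (28 + 7*Q)*Q = -10 + Q*(28 + 7*Q))
990/g(-79) = 990/(-10 + 7*(-79)² + 28*(-79)) = 990/(-10 + 7*6241 - 2212) = 990/(-10 + 43687 - 2212) = 990/41465 = 990*(1/41465) = 198/8293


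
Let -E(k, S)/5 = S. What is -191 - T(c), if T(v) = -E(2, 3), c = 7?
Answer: -206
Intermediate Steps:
E(k, S) = -5*S
T(v) = 15 (T(v) = -(-5)*3 = -1*(-15) = 15)
-191 - T(c) = -191 - 1*15 = -191 - 15 = -206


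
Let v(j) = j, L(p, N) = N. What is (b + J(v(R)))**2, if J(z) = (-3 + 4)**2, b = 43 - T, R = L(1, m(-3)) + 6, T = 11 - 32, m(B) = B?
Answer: 4225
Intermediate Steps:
T = -21
R = 3 (R = -3 + 6 = 3)
b = 64 (b = 43 - 1*(-21) = 43 + 21 = 64)
J(z) = 1 (J(z) = 1**2 = 1)
(b + J(v(R)))**2 = (64 + 1)**2 = 65**2 = 4225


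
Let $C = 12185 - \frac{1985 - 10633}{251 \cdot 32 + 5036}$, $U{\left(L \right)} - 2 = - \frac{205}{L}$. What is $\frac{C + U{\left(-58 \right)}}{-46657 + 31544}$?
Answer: $- \frac{2310061013}{2863701918} \approx -0.80667$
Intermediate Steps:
$U{\left(L \right)} = 2 - \frac{205}{L}$
$C = \frac{39810557}{3267}$ ($C = 12185 - - \frac{8648}{8032 + 5036} = 12185 - - \frac{8648}{13068} = 12185 - \left(-8648\right) \frac{1}{13068} = 12185 - - \frac{2162}{3267} = 12185 + \frac{2162}{3267} = \frac{39810557}{3267} \approx 12186.0$)
$\frac{C + U{\left(-58 \right)}}{-46657 + 31544} = \frac{\frac{39810557}{3267} - \left(-2 + \frac{205}{-58}\right)}{-46657 + 31544} = \frac{\frac{39810557}{3267} + \left(2 - - \frac{205}{58}\right)}{-15113} = \left(\frac{39810557}{3267} + \left(2 + \frac{205}{58}\right)\right) \left(- \frac{1}{15113}\right) = \left(\frac{39810557}{3267} + \frac{321}{58}\right) \left(- \frac{1}{15113}\right) = \frac{2310061013}{189486} \left(- \frac{1}{15113}\right) = - \frac{2310061013}{2863701918}$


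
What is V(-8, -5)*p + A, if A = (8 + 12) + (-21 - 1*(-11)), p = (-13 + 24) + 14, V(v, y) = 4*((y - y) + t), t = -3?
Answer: -290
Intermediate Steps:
V(v, y) = -12 (V(v, y) = 4*((y - y) - 3) = 4*(0 - 3) = 4*(-3) = -12)
p = 25 (p = 11 + 14 = 25)
A = 10 (A = 20 + (-21 + 11) = 20 - 10 = 10)
V(-8, -5)*p + A = -12*25 + 10 = -300 + 10 = -290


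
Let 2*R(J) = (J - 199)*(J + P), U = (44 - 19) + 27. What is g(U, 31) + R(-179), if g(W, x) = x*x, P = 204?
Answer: -3764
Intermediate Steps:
U = 52 (U = 25 + 27 = 52)
R(J) = (-199 + J)*(204 + J)/2 (R(J) = ((J - 199)*(J + 204))/2 = ((-199 + J)*(204 + J))/2 = (-199 + J)*(204 + J)/2)
g(W, x) = x²
g(U, 31) + R(-179) = 31² + (-20298 + (½)*(-179)² + (5/2)*(-179)) = 961 + (-20298 + (½)*32041 - 895/2) = 961 + (-20298 + 32041/2 - 895/2) = 961 - 4725 = -3764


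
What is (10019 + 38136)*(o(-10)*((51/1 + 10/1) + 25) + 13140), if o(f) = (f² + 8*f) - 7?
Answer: 686593990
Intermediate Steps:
o(f) = -7 + f² + 8*f
(10019 + 38136)*(o(-10)*((51/1 + 10/1) + 25) + 13140) = (10019 + 38136)*((-7 + (-10)² + 8*(-10))*((51/1 + 10/1) + 25) + 13140) = 48155*((-7 + 100 - 80)*((51*1 + 10*1) + 25) + 13140) = 48155*(13*((51 + 10) + 25) + 13140) = 48155*(13*(61 + 25) + 13140) = 48155*(13*86 + 13140) = 48155*(1118 + 13140) = 48155*14258 = 686593990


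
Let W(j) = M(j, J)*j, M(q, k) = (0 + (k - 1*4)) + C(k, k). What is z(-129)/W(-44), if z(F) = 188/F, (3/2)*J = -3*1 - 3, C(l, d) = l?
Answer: -47/17028 ≈ -0.0027602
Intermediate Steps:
J = -4 (J = 2*(-3*1 - 3)/3 = 2*(-3 - 3)/3 = (2/3)*(-6) = -4)
M(q, k) = -4 + 2*k (M(q, k) = (0 + (k - 1*4)) + k = (0 + (k - 4)) + k = (0 + (-4 + k)) + k = (-4 + k) + k = -4 + 2*k)
W(j) = -12*j (W(j) = (-4 + 2*(-4))*j = (-4 - 8)*j = -12*j)
z(-129)/W(-44) = (188/(-129))/((-12*(-44))) = (188*(-1/129))/528 = -188/129*1/528 = -47/17028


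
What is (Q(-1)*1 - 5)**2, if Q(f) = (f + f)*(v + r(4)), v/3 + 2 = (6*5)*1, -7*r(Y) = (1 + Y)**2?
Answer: 1347921/49 ≈ 27509.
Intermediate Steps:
r(Y) = -(1 + Y)**2/7
v = 84 (v = -6 + 3*((6*5)*1) = -6 + 3*(30*1) = -6 + 3*30 = -6 + 90 = 84)
Q(f) = 1126*f/7 (Q(f) = (f + f)*(84 - (1 + 4)**2/7) = (2*f)*(84 - 1/7*5**2) = (2*f)*(84 - 1/7*25) = (2*f)*(84 - 25/7) = (2*f)*(563/7) = 1126*f/7)
(Q(-1)*1 - 5)**2 = (((1126/7)*(-1))*1 - 5)**2 = (-1126/7*1 - 5)**2 = (-1126/7 - 5)**2 = (-1161/7)**2 = 1347921/49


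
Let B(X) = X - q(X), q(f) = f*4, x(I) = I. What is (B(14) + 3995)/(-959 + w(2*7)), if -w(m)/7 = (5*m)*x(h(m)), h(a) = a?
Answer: -3953/7819 ≈ -0.50556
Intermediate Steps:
q(f) = 4*f
w(m) = -35*m² (w(m) = -7*5*m*m = -35*m²)
B(X) = -3*X (B(X) = X - 4*X = -3*X)
(B(14) + 3995)/(-959 + w(2*7)) = (-3*14 + 3995)/(-959 - 35*(2*7)²) = (-42 + 3995)/(-959 - 35*14²) = 3953/(-959 - 35*196) = 3953/(-959 - 6860) = 3953/(-7819) = 3953*(-1/7819) = -3953/7819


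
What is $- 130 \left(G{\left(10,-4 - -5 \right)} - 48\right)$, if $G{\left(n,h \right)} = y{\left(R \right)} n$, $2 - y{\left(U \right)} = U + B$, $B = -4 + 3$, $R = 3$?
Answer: $6240$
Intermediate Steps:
$B = -1$
$y{\left(U \right)} = 3 - U$ ($y{\left(U \right)} = 2 - \left(U - 1\right) = 2 - \left(-1 + U\right) = 3 - U$)
$G{\left(n,h \right)} = 0$ ($G{\left(n,h \right)} = \left(3 - 3\right) n = 0 n = 0$)
$- 130 \left(G{\left(10,-4 - -5 \right)} - 48\right) = - 130 \left(0 - 48\right) = \left(-130\right) \left(-48\right) = 6240$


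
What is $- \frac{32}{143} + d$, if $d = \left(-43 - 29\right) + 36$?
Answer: $- \frac{5180}{143} \approx -36.224$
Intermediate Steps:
$d = -36$ ($d = -72 + 36 = -36$)
$- \frac{32}{143} + d = - \frac{32}{143} - 36 = - \frac{5180}{143}$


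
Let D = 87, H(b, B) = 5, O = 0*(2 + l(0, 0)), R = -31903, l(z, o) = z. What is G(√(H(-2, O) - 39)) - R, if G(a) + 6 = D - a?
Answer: 31984 - I*√34 ≈ 31984.0 - 5.831*I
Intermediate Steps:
O = 0 (O = 0*(2 + 0) = 0*2 = 0)
G(a) = 81 - a (G(a) = -6 + (87 - a) = 81 - a)
G(√(H(-2, O) - 39)) - R = (81 - √(5 - 39)) - 1*(-31903) = (81 - √(-34)) + 31903 = (81 - I*√34) + 31903 = 31984 - I*√34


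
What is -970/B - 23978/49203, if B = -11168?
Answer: -110029697/274749552 ≈ -0.40047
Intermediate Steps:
-970/B - 23978/49203 = -970/(-11168) - 23978/49203 = -970*(-1/11168) - 23978*1/49203 = 485/5584 - 23978/49203 = -110029697/274749552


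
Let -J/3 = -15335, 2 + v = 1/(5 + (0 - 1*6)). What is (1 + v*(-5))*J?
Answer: 736080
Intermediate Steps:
v = -3 (v = -2 + 1/(5 + (0 - 1*6)) = -2 + 1/(5 + (0 - 6)) = -2 + 1/(5 - 6) = -2 + 1/(-1) = -2 - 1 = -3)
J = 46005 (J = -3*(-15335) = 46005)
(1 + v*(-5))*J = (1 - 3*(-5))*46005 = (1 + 15)*46005 = 16*46005 = 736080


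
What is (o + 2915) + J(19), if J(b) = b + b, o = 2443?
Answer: 5396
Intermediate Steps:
J(b) = 2*b
(o + 2915) + J(19) = (2443 + 2915) + 2*19 = 5358 + 38 = 5396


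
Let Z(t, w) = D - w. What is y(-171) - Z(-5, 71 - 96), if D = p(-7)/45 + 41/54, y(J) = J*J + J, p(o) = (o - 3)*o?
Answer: 1568305/54 ≈ 29043.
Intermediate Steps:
p(o) = o*(-3 + o) (p(o) = (-3 + o)*o = o*(-3 + o))
y(J) = J + J² (y(J) = J² + J = J + J²)
D = 125/54 (D = -7*(-3 - 7)/45 + 41/54 = -7*(-10)*(1/45) + 41*(1/54) = 70*(1/45) + 41/54 = 14/9 + 41/54 = 125/54 ≈ 2.3148)
Z(t, w) = 125/54 - w
y(-171) - Z(-5, 71 - 96) = -171*(1 - 171) - (125/54 - (71 - 96)) = -171*(-170) - (125/54 - 1*(-25)) = 29070 - (125/54 + 25) = 29070 - 1*1475/54 = 29070 - 1475/54 = 1568305/54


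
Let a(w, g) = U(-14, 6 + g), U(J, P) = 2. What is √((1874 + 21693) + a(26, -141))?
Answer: 7*√481 ≈ 153.52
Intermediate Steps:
a(w, g) = 2
√((1874 + 21693) + a(26, -141)) = √((1874 + 21693) + 2) = √(23567 + 2) = √23569 = 7*√481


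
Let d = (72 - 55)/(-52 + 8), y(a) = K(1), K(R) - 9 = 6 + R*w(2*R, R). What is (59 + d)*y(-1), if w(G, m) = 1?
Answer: 10316/11 ≈ 937.82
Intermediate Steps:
K(R) = 15 + R (K(R) = 9 + (6 + R*1) = 9 + (6 + R) = 15 + R)
y(a) = 16 (y(a) = 15 + 1 = 16)
d = -17/44 (d = 17/(-44) = 17*(-1/44) = -17/44 ≈ -0.38636)
(59 + d)*y(-1) = (59 - 17/44)*16 = (2579/44)*16 = 10316/11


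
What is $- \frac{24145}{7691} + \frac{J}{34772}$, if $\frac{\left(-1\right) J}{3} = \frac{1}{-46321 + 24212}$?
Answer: $- \frac{18562051780387}{5912641972268} \approx -3.1394$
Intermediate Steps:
$J = \frac{3}{22109}$ ($J = - \frac{3}{-46321 + 24212} = - \frac{3}{-22109} = \left(-3\right) \left(- \frac{1}{22109}\right) = \frac{3}{22109} \approx 0.00013569$)
$- \frac{24145}{7691} + \frac{J}{34772} = - \frac{24145}{7691} + \frac{3}{22109 \cdot 34772} = \left(-24145\right) \frac{1}{7691} + \frac{3}{22109} \cdot \frac{1}{34772} = - \frac{24145}{7691} + \frac{3}{768774148} = - \frac{18562051780387}{5912641972268}$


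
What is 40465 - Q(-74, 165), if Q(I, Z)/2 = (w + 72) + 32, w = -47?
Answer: 40351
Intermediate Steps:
Q(I, Z) = 114 (Q(I, Z) = 2*((-47 + 72) + 32) = 2*(25 + 32) = 2*57 = 114)
40465 - Q(-74, 165) = 40465 - 1*114 = 40465 - 114 = 40351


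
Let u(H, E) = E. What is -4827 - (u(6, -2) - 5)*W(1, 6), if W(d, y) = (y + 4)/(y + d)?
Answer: -4817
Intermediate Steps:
W(d, y) = (4 + y)/(d + y)
-4827 - (u(6, -2) - 5)*W(1, 6) = -4827 - (-2 - 5)*(4 + 6)/(1 + 6) = -4827 - (-7)*10/7 = -4827 - 1*(-10) = -4827 + 10 = -4817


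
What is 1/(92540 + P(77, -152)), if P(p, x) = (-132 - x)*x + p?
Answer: 1/89577 ≈ 1.1164e-5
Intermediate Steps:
P(p, x) = p + x*(-132 - x) (P(p, x) = x*(-132 - x) + p = p + x*(-132 - x))
1/(92540 + P(77, -152)) = 1/(92540 + (77 - 1*(-152)² - 132*(-152))) = 1/(92540 + (77 - 1*23104 + 20064)) = 1/(92540 + (77 - 23104 + 20064)) = 1/(92540 - 2963) = 1/89577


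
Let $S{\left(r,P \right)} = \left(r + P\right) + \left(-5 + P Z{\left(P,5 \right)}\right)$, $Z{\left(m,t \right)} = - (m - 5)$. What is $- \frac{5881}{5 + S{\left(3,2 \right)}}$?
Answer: $- \frac{5881}{11} \approx -534.64$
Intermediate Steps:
$Z{\left(m,t \right)} = 5 - m$ ($Z{\left(m,t \right)} = - (-5 + m) = 5 - m$)
$S{\left(r,P \right)} = -5 + P + r + P \left(5 - P\right)$ ($S{\left(r,P \right)} = \left(r + P\right) + \left(-5 + P \left(5 - P\right)\right) = \left(P + r\right) + \left(-5 + P \left(5 - P\right)\right) = -5 + P + r + P \left(5 - P\right)$)
$- \frac{5881}{5 + S{\left(3,2 \right)}} = - \frac{5881}{5 + \left(-5 + 2 + 3 - 2 \left(-5 + 2\right)\right)} = - \frac{5881}{5 + \left(-5 + 2 + 3 - 2 \left(-3\right)\right)} = - \frac{5881}{5 + \left(-5 + 2 + 3 + 6\right)} = - \frac{5881}{5 + 6} = - \frac{5881}{11}$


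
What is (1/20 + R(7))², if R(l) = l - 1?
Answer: 14641/400 ≈ 36.602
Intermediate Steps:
R(l) = -1 + l
(1/20 + R(7))² = (1/20 + (-1 + 7))² = (1/20 + 6)² = (121/20)² = 14641/400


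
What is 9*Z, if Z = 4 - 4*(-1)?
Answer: 72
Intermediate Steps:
Z = 8 (Z = 4 + 4 = 8)
9*Z = 9*8 = 72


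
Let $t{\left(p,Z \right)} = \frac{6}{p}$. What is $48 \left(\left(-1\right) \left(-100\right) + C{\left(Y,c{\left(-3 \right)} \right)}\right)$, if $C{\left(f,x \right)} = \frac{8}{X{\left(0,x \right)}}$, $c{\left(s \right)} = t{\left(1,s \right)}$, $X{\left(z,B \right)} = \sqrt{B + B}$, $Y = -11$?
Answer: $4800 + 64 \sqrt{3} \approx 4910.9$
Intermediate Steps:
$X{\left(z,B \right)} = \sqrt{2} \sqrt{B}$ ($X{\left(z,B \right)} = \sqrt{2 B} = \sqrt{2} \sqrt{B}$)
$c{\left(s \right)} = 6$ ($c{\left(s \right)} = \frac{6}{1} = 6 \cdot 1 = 6$)
$C{\left(f,x \right)} = \frac{4 \sqrt{2}}{\sqrt{x}}$ ($C{\left(f,x \right)} = \frac{8}{\sqrt{2} \sqrt{x}} = 8 \frac{\sqrt{2}}{2 \sqrt{x}} = \frac{4 \sqrt{2}}{\sqrt{x}}$)
$48 \left(\left(-1\right) \left(-100\right) + C{\left(Y,c{\left(-3 \right)} \right)}\right) = 48 \left(\left(-1\right) \left(-100\right) + \frac{4 \sqrt{2}}{\sqrt{6}}\right) = 48 \left(100 + 4 \sqrt{2} \frac{\sqrt{6}}{6}\right) = 48 \left(100 + \frac{4 \sqrt{3}}{3}\right) = 4800 + 64 \sqrt{3}$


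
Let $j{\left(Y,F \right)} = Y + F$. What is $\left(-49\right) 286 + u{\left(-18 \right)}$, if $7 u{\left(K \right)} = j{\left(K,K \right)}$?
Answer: $- \frac{98134}{7} \approx -14019.0$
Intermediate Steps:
$j{\left(Y,F \right)} = F + Y$
$u{\left(K \right)} = \frac{2 K}{7}$ ($u{\left(K \right)} = \frac{K + K}{7} = \frac{2 K}{7}$)
$\left(-49\right) 286 + u{\left(-18 \right)} = \left(-49\right) 286 + \frac{2}{7} \left(-18\right) = -14014 - \frac{36}{7} = - \frac{98134}{7}$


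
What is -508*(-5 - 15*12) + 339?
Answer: 94319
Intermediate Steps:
-508*(-5 - 15*12) + 339 = -508*(-5 - 180) + 339 = -508*(-185) + 339 = 93980 + 339 = 94319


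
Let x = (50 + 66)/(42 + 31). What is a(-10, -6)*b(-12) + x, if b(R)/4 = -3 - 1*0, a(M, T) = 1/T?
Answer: 262/73 ≈ 3.5890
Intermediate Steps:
x = 116/73 ≈ 1.5890
b(R) = -12 (b(R) = 4*(-3 - 1*0) = 4*(-3 + 0) = 4*(-3) = -12)
a(-10, -6)*b(-12) + x = -12/(-6) + 116/73 = -⅙*(-12) + 116/73 = 2 + 116/73 = 262/73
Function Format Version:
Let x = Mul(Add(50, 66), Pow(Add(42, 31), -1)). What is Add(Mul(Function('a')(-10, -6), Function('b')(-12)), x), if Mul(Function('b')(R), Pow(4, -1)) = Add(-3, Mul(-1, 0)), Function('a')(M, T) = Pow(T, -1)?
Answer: Rational(262, 73) ≈ 3.5890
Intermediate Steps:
x = Rational(116, 73) (x = Mul(116, Pow(73, -1)) = Mul(116, Rational(1, 73)) = Rational(116, 73) ≈ 1.5890)
Function('b')(R) = -12 (Function('b')(R) = Mul(4, Add(-3, Mul(-1, 0))) = Mul(4, Add(-3, 0)) = Mul(4, -3) = -12)
Add(Mul(Function('a')(-10, -6), Function('b')(-12)), x) = Add(Mul(Pow(-6, -1), -12), Rational(116, 73)) = Add(Mul(Rational(-1, 6), -12), Rational(116, 73)) = Add(2, Rational(116, 73)) = Rational(262, 73)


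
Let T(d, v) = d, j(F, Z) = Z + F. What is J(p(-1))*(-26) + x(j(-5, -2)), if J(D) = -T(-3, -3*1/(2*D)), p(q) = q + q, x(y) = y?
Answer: -85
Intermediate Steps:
j(F, Z) = F + Z
p(q) = 2*q
J(D) = 3 (J(D) = -1*(-3) = 3)
J(p(-1))*(-26) + x(j(-5, -2)) = 3*(-26) + (-5 - 2) = -78 - 7 = -85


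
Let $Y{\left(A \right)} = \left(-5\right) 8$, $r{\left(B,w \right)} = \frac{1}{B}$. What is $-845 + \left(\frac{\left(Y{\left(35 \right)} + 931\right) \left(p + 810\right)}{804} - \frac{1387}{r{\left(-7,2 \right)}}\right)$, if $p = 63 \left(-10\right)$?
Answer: $\frac{607253}{67} \approx 9063.5$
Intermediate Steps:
$p = -630$
$Y{\left(A \right)} = -40$
$-845 + \left(\frac{\left(Y{\left(35 \right)} + 931\right) \left(p + 810\right)}{804} - \frac{1387}{r{\left(-7,2 \right)}}\right) = -845 + \left(\frac{\left(-40 + 931\right) \left(-630 + 810\right)}{804} - \frac{1387}{\frac{1}{-7}}\right) = -845 + \left(891 \cdot 180 \cdot \frac{1}{804} - \frac{1387}{- \frac{1}{7}}\right) = -845 + \left(160380 \cdot \frac{1}{804} - -9709\right) = -845 + \left(\frac{13365}{67} + 9709\right) = -845 + \frac{663868}{67} = \frac{607253}{67}$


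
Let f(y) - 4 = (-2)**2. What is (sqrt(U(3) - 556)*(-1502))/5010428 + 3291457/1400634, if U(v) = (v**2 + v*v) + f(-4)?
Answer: 3291457/1400634 - 751*I*sqrt(530)/2505214 ≈ 2.35 - 0.0069013*I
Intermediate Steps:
f(y) = 8 (f(y) = 4 + (-2)**2 = 4 + 4 = 8)
U(v) = 8 + 2*v**2 (U(v) = (v**2 + v*v) + 8 = (v**2 + v**2) + 8 = 2*v**2 + 8 = 8 + 2*v**2)
(sqrt(U(3) - 556)*(-1502))/5010428 + 3291457/1400634 = (sqrt((8 + 2*3**2) - 556)*(-1502))/5010428 + 3291457/1400634 = (sqrt((8 + 2*9) - 556)*(-1502))*(1/5010428) + 3291457*(1/1400634) = (sqrt((8 + 18) - 556)*(-1502))*(1/5010428) + 3291457/1400634 = (sqrt(26 - 556)*(-1502))*(1/5010428) + 3291457/1400634 = (sqrt(-530)*(-1502))*(1/5010428) + 3291457/1400634 = ((I*sqrt(530))*(-1502))*(1/5010428) + 3291457/1400634 = -1502*I*sqrt(530)*(1/5010428) + 3291457/1400634 = -751*I*sqrt(530)/2505214 + 3291457/1400634 = 3291457/1400634 - 751*I*sqrt(530)/2505214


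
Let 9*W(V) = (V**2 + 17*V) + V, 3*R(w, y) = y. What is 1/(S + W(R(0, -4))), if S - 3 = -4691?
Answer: -81/379928 ≈ -0.00021320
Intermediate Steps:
S = -4688 (S = 3 - 4691 = -4688)
R(w, y) = y/3
W(V) = 2*V + V**2/9 (W(V) = ((V**2 + 17*V) + V)/9 = (V**2 + 18*V)/9 = 2*V + V**2/9)
1/(S + W(R(0, -4))) = 1/(-4688 + ((1/3)*(-4))*(18 + (1/3)*(-4))/9) = 1/(-4688 + (1/9)*(-4/3)*(18 - 4/3)) = 1/(-4688 + (1/9)*(-4/3)*(50/3)) = 1/(-4688 - 200/81) = 1/(-379928/81) = -81/379928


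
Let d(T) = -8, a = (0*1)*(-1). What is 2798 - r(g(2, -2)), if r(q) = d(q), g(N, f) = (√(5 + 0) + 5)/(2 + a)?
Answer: 2806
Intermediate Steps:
a = 0 (a = 0*(-1) = 0)
g(N, f) = 5/2 + √5/2 (g(N, f) = (√(5 + 0) + 5)/(2 + 0) = (√5 + 5)/2 = (5 + √5)*(½) = 5/2 + √5/2)
r(q) = -8
2798 - r(g(2, -2)) = 2798 - 1*(-8) = 2798 + 8 = 2806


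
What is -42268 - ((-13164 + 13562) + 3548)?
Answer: -46214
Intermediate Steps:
-42268 - ((-13164 + 13562) + 3548) = -42268 - (398 + 3548) = -42268 - 1*3946 = -42268 - 3946 = -46214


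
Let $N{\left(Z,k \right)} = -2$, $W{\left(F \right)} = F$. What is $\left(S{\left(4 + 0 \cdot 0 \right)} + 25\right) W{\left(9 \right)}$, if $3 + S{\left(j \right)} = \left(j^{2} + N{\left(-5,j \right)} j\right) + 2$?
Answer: $288$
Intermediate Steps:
$S{\left(j \right)} = -1 + j^{2} - 2 j$ ($S{\left(j \right)} = -3 + \left(\left(j^{2} - 2 j\right) + 2\right) = -3 + \left(2 + j^{2} - 2 j\right) = -1 + j^{2} - 2 j$)
$\left(S{\left(4 + 0 \cdot 0 \right)} + 25\right) W{\left(9 \right)} = \left(\left(-1 + \left(4 + 0 \cdot 0\right)^{2} - 2 \left(4 + 0 \cdot 0\right)\right) + 25\right) 9 = \left(\left(-1 + \left(4 + 0\right)^{2} - 2 \left(4 + 0\right)\right) + 25\right) 9 = \left(\left(-1 + 4^{2} - 8\right) + 25\right) 9 = \left(\left(-1 + 16 - 8\right) + 25\right) 9 = \left(7 + 25\right) 9 = 32 \cdot 9 = 288$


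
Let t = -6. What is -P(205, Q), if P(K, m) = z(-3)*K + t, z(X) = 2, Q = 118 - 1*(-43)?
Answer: -404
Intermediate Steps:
Q = 161 (Q = 118 + 43 = 161)
P(K, m) = -6 + 2*K (P(K, m) = 2*K - 6 = -6 + 2*K)
-P(205, Q) = -(-6 + 2*205) = -(-6 + 410) = -1*404 = -404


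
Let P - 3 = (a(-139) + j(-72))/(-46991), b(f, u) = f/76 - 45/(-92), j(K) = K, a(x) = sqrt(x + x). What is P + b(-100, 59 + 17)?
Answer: 178644665/82140268 - I*sqrt(278)/46991 ≈ 2.1749 - 0.00035482*I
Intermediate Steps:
a(x) = sqrt(2)*sqrt(x) (a(x) = sqrt(2*x) = sqrt(2)*sqrt(x))
b(f, u) = 45/92 + f/76 (b(f, u) = f*(1/76) - 45*(-1/92) = f/76 + 45/92 = 45/92 + f/76)
P = 141045/46991 - I*sqrt(278)/46991 (P = 3 + (sqrt(2)*sqrt(-139) - 72)/(-46991) = 3 + (sqrt(2)*(I*sqrt(139)) - 72)*(-1/46991) = 3 + (I*sqrt(278) - 72)*(-1/46991) = 3 + (-72 + I*sqrt(278))*(-1/46991) = 3 + (72/46991 - I*sqrt(278)/46991) = 141045/46991 - I*sqrt(278)/46991 ≈ 3.0015 - 0.00035482*I)
P + b(-100, 59 + 17) = (141045/46991 - I*sqrt(278)/46991) + (45/92 + (1/76)*(-100)) = (141045/46991 - I*sqrt(278)/46991) + (45/92 - 25/19) = (141045/46991 - I*sqrt(278)/46991) - 1445/1748 = 178644665/82140268 - I*sqrt(278)/46991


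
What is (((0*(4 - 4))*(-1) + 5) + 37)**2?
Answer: 1764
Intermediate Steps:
(((0*(4 - 4))*(-1) + 5) + 37)**2 = (((0*0)*(-1) + 5) + 37)**2 = ((0*(-1) + 5) + 37)**2 = ((0 + 5) + 37)**2 = (5 + 37)**2 = 42**2 = 1764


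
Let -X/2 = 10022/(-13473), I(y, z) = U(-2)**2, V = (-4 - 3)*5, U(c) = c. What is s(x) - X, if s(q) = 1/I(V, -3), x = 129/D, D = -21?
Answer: -66703/53892 ≈ -1.2377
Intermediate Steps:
V = -35 (V = -7*5 = -35)
I(y, z) = 4 (I(y, z) = (-2)**2 = 4)
X = 20044/13473 (X = -20044/(-13473) = -20044*(-1)/13473 = -2*(-10022/13473) = 20044/13473 ≈ 1.4877)
x = -43/7 (x = 129/(-21) = 129*(-1/21) = -43/7 ≈ -6.1429)
s(q) = 1/4
s(x) - X = 1/4 - 1*20044/13473 = 1/4 - 20044/13473 = -66703/53892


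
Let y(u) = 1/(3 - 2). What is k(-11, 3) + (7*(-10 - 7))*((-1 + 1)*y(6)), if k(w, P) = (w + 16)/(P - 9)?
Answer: -5/6 ≈ -0.83333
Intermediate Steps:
y(u) = 1 (y(u) = 1/1 = 1)
k(w, P) = (16 + w)/(-9 + P)
k(-11, 3) + (7*(-10 - 7))*((-1 + 1)*y(6)) = (16 - 11)/(-9 + 3) + (7*(-10 - 7))*((-1 + 1)*1) = 5/(-6) + (7*(-17))*(0*1) = -1/6*5 - 119*0 = -5/6 + 0 = -5/6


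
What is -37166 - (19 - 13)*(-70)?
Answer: -36746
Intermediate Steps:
-37166 - (19 - 13)*(-70) = -37166 - 6*(-70) = -37166 - 1*(-420) = -37166 + 420 = -36746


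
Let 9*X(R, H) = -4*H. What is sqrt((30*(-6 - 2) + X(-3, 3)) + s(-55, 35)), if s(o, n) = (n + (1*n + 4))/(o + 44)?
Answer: I*sqrt(270138)/33 ≈ 15.75*I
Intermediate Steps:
X(R, H) = -4*H/9 (X(R, H) = (-4*H)/9 = -4*H/9)
s(o, n) = (4 + 2*n)/(44 + o) (s(o, n) = (n + (n + 4))/(44 + o) = (n + (4 + n))/(44 + o) = (4 + 2*n)/(44 + o))
sqrt((30*(-6 - 2) + X(-3, 3)) + s(-55, 35)) = sqrt((30*(-6 - 2) - 4/9*3) + 2*(2 + 35)/(44 - 55)) = sqrt((30*(-8) - 4/3) + 2*37/(-11)) = sqrt((-240 - 4/3) + 2*(-1/11)*37) = sqrt(-724/3 - 74/11) = sqrt(-8186/33) = I*sqrt(270138)/33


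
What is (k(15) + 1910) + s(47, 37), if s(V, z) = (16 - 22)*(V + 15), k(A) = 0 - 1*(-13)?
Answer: 1551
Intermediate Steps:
k(A) = 13 (k(A) = 0 + 13 = 13)
s(V, z) = -90 - 6*V (s(V, z) = -6*(15 + V) = -90 - 6*V)
(k(15) + 1910) + s(47, 37) = (13 + 1910) + (-90 - 6*47) = 1923 + (-90 - 282) = 1923 - 372 = 1551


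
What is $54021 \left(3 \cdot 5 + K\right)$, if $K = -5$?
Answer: $540210$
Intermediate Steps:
$54021 \left(3 \cdot 5 + K\right) = 54021 \left(3 \cdot 5 - 5\right) = 54021 \left(15 - 5\right) = 54021 \cdot 10 = 540210$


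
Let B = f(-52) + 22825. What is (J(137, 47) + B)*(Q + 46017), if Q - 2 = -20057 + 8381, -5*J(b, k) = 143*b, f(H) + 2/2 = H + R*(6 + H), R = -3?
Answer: 3261176937/5 ≈ 6.5224e+8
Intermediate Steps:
f(H) = -19 - 2*H (f(H) = -1 + (H - 3*(6 + H)) = -1 + (H + (-18 - 3*H)) = -1 + (-18 - 2*H) = -19 - 2*H)
J(b, k) = -143*b/5
Q = -11674 (Q = 2 + (-20057 + 8381) = 2 - 11676 = -11674)
B = 22910 (B = (-19 - 2*(-52)) + 22825 = (-19 + 104) + 22825 = 85 + 22825 = 22910)
(J(137, 47) + B)*(Q + 46017) = (-143/5*137 + 22910)*(-11674 + 46017) = (-19591/5 + 22910)*34343 = (94959/5)*34343 = 3261176937/5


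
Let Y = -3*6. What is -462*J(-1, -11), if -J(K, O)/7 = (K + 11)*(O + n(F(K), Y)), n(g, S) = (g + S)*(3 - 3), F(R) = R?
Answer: -355740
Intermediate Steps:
Y = -18
n(g, S) = 0 (n(g, S) = (S + g)*0 = 0)
J(K, O) = -7*O*(11 + K) (J(K, O) = -7*(K + 11)*(O + 0) = -7*(11 + K)*O = -7*O*(11 + K))
-462*J(-1, -11) = -3234*(-11)*(-11 - 1*(-1)) = -3234*(-11)*(-11 + 1) = -3234*(-11)*(-10) = -462*770 = -355740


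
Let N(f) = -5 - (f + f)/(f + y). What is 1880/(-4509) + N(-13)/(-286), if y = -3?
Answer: -4062463/10316592 ≈ -0.39378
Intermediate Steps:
N(f) = -5 - 2*f/(-3 + f) (N(f) = -5 - (f + f)/(f - 3) = -5 - 2*f/(-3 + f))
1880/(-4509) + N(-13)/(-286) = 1880/(-4509) + ((15 - 7*(-13))/(-3 - 13))/(-286) = 1880*(-1/4509) + ((15 + 91)/(-16))*(-1/286) = -1880/4509 - 1/16*106*(-1/286) = -1880/4509 - 53/8*(-1/286) = -1880/4509 + 53/2288 = -4062463/10316592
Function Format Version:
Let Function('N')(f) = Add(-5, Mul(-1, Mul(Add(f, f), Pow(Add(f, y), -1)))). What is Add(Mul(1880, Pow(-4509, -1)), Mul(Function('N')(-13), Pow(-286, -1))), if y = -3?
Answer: Rational(-4062463, 10316592) ≈ -0.39378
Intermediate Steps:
Function('N')(f) = Add(-5, Mul(-2, f, Pow(Add(-3, f), -1))) (Function('N')(f) = Add(-5, Mul(-1, Mul(Add(f, f), Pow(Add(f, -3), -1)))) = Add(-5, Mul(-1, Mul(Mul(2, f), Pow(Add(-3, f), -1)))) = Add(-5, Mul(-1, Mul(2, f, Pow(Add(-3, f), -1)))) = Add(-5, Mul(-2, f, Pow(Add(-3, f), -1))))
Add(Mul(1880, Pow(-4509, -1)), Mul(Function('N')(-13), Pow(-286, -1))) = Add(Mul(1880, Pow(-4509, -1)), Mul(Mul(Pow(Add(-3, -13), -1), Add(15, Mul(-7, -13))), Pow(-286, -1))) = Add(Mul(1880, Rational(-1, 4509)), Mul(Mul(Pow(-16, -1), Add(15, 91)), Rational(-1, 286))) = Add(Rational(-1880, 4509), Mul(Mul(Rational(-1, 16), 106), Rational(-1, 286))) = Add(Rational(-1880, 4509), Mul(Rational(-53, 8), Rational(-1, 286))) = Add(Rational(-1880, 4509), Rational(53, 2288)) = Rational(-4062463, 10316592)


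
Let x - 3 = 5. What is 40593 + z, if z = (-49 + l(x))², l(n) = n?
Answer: 42274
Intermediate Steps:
x = 8 (x = 3 + 5 = 8)
z = 1681 (z = (-49 + 8)² = (-41)² = 1681)
40593 + z = 40593 + 1681 = 42274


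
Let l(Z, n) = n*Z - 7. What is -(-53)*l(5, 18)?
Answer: 4399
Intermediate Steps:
l(Z, n) = -7 + Z*n (l(Z, n) = Z*n - 7 = -7 + Z*n)
-(-53)*l(5, 18) = -(-53)*(-7 + 5*18) = -(-53)*(-7 + 90) = -(-53)*83 = -1*(-4399) = 4399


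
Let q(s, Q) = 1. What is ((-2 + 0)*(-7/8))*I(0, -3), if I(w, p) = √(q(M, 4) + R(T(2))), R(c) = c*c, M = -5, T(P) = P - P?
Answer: 7/4 ≈ 1.7500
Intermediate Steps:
T(P) = 0
R(c) = c²
I(w, p) = 1 (I(w, p) = √(1 + 0²) = √(1 + 0) = √1 = 1)
((-2 + 0)*(-7/8))*I(0, -3) = ((-2 + 0)*(-7/8))*1 = -(-14)/8*1 = -2*(-7/8)*1 = (7/4)*1 = 7/4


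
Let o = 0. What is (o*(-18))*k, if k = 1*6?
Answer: 0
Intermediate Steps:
k = 6
(o*(-18))*k = (0*(-18))*6 = 0*6 = 0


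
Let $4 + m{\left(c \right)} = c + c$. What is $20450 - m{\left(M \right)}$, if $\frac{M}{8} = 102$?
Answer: $18822$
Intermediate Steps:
$M = 816$ ($M = 8 \cdot 102 = 816$)
$m{\left(c \right)} = -4 + 2 c$ ($m{\left(c \right)} = -4 + \left(c + c\right) = -4 + 2 c$)
$20450 - m{\left(M \right)} = 20450 - \left(-4 + 2 \cdot 816\right) = 20450 - \left(-4 + 1632\right) = 20450 - 1628 = 18822$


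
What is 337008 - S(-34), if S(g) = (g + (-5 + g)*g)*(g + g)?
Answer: 424864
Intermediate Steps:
S(g) = 2*g*(g + g*(-5 + g)) (S(g) = (g + g*(-5 + g))*(2*g) = 2*g*(g + g*(-5 + g)))
337008 - S(-34) = 337008 - 2*(-34)²*(-4 - 34) = 337008 - 2*1156*(-38) = 337008 - 1*(-87856) = 337008 + 87856 = 424864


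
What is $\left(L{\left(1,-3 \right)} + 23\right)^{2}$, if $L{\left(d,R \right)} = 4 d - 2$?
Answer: $625$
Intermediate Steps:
$L{\left(d,R \right)} = -2 + 4 d$
$\left(L{\left(1,-3 \right)} + 23\right)^{2} = \left(\left(-2 + 4 \cdot 1\right) + 23\right)^{2} = \left(\left(-2 + 4\right) + 23\right)^{2} = \left(2 + 23\right)^{2} = 25^{2} = 625$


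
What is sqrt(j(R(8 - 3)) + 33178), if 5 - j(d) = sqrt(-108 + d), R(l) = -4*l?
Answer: sqrt(33183 - 8*I*sqrt(2)) ≈ 182.16 - 0.031*I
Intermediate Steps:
j(d) = 5 - sqrt(-108 + d)
sqrt(j(R(8 - 3)) + 33178) = sqrt((5 - sqrt(-108 - 4*(8 - 3))) + 33178) = sqrt((5 - sqrt(-108 - 4*5)) + 33178) = sqrt((5 - sqrt(-108 - 20)) + 33178) = sqrt((5 - sqrt(-128)) + 33178) = sqrt((5 - 8*I*sqrt(2)) + 33178) = sqrt(33183 - 8*I*sqrt(2))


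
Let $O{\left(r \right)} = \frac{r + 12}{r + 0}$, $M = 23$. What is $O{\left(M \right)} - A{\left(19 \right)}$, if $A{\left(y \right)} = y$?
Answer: $- \frac{402}{23} \approx -17.478$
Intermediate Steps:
$O{\left(r \right)} = \frac{12 + r}{r}$
$O{\left(M \right)} - A{\left(19 \right)} = \frac{12 + 23}{23} - 19 = \frac{1}{23} \cdot 35 - 19 = \frac{35}{23} - 19 = - \frac{402}{23}$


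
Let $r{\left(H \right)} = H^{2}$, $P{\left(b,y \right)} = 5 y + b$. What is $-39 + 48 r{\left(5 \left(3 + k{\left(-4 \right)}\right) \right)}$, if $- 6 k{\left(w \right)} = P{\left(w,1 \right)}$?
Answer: $\frac{28783}{3} \approx 9594.3$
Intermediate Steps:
$P{\left(b,y \right)} = b + 5 y$
$k{\left(w \right)} = - \frac{5}{6} - \frac{w}{6}$ ($k{\left(w \right)} = - \frac{w + 5 \cdot 1}{6} = - \frac{w + 5}{6} = - \frac{5 + w}{6} = - \frac{5}{6} - \frac{w}{6}$)
$-39 + 48 r{\left(5 \left(3 + k{\left(-4 \right)}\right) \right)} = -39 + 48 \left(5 \left(3 - \frac{1}{6}\right)\right)^{2} = -39 + 48 \left(5 \cdot \frac{17}{6}\right)^{2} = -39 + 48 \left(\frac{85}{6}\right)^{2} = -39 + 48 \cdot \frac{7225}{36} = -39 + \frac{28900}{3} = \frac{28783}{3}$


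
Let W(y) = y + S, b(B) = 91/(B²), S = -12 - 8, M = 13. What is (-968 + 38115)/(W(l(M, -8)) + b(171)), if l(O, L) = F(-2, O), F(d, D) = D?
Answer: -1086215427/204596 ≈ -5309.1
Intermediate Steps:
S = -20
l(O, L) = O
b(B) = 91/B²
W(y) = -20 + y (W(y) = y - 20 = -20 + y)
(-968 + 38115)/(W(l(M, -8)) + b(171)) = (-968 + 38115)/((-20 + 13) + 91/171²) = 37147/(-7 + 91*(1/29241)) = 37147/(-7 + 91/29241) = 37147/(-204596/29241) = 37147*(-29241/204596) = -1086215427/204596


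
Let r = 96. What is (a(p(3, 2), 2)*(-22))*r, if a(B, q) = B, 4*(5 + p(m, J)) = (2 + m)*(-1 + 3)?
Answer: 5280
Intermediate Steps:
p(m, J) = -4 + m/2 (p(m, J) = -5 + ((2 + m)*(-1 + 3))/4 = -5 + ((2 + m)*2)/4 = -5 + (4 + 2*m)/4 = -5 + (1 + m/2) = -4 + m/2)
(a(p(3, 2), 2)*(-22))*r = ((-4 + (1/2)*3)*(-22))*96 = ((-4 + 3/2)*(-22))*96 = -5/2*(-22)*96 = 55*96 = 5280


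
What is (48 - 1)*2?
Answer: 94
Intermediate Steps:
(48 - 1)*2 = 47*2 = 94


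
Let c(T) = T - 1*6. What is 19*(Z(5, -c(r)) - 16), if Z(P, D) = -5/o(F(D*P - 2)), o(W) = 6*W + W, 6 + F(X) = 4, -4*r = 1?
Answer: -4161/14 ≈ -297.21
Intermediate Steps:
r = -1/4 (r = -1/4*1 = -1/4 ≈ -0.25000)
c(T) = -6 + T (c(T) = T - 6 = -6 + T)
F(X) = -2 (F(X) = -6 + 4 = -2)
o(W) = 7*W
Z(P, D) = 5/14 (Z(P, D) = -5/(7*(-2)) = -5/(-14) = -5*(-1/14) = 5/14)
19*(Z(5, -c(r)) - 16) = 19*(5/14 - 16) = 19*(-219/14) = -4161/14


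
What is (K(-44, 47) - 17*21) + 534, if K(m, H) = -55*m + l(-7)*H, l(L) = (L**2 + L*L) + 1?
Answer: 7250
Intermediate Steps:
l(L) = 1 + 2*L**2 (l(L) = (L**2 + L**2) + 1 = 2*L**2 + 1 = 1 + 2*L**2)
K(m, H) = -55*m + 99*H (K(m, H) = -55*m + (1 + 2*(-7)**2)*H = -55*m + (1 + 2*49)*H = -55*m + (1 + 98)*H = -55*m + 99*H)
(K(-44, 47) - 17*21) + 534 = ((-55*(-44) + 99*47) - 17*21) + 534 = ((2420 + 4653) - 357) + 534 = (7073 - 357) + 534 = 6716 + 534 = 7250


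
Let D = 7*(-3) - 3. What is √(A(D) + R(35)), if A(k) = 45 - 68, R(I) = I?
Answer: 2*√3 ≈ 3.4641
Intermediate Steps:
D = -24 (D = -21 - 3 = -24)
A(k) = -23
√(A(D) + R(35)) = √(-23 + 35) = √12 = 2*√3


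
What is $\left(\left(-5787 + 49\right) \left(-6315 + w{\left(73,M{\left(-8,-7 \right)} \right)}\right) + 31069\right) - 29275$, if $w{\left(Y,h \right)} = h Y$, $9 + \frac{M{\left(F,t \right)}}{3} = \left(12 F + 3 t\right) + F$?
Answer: $204624612$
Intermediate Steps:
$M{\left(F,t \right)} = -27 + 9 t + 39 F$ ($M{\left(F,t \right)} = -27 + 3 \left(\left(12 F + 3 t\right) + F\right) = -27 + 3 \left(\left(3 t + 12 F\right) + F\right) = -27 + 3 \left(3 t + 13 F\right) = -27 + \left(9 t + 39 F\right) = -27 + 9 t + 39 F$)
$w{\left(Y,h \right)} = Y h$
$\left(\left(-5787 + 49\right) \left(-6315 + w{\left(73,M{\left(-8,-7 \right)} \right)}\right) + 31069\right) - 29275 = \left(\left(-5787 + 49\right) \left(-6315 + 73 \left(-27 + 9 \left(-7\right) + 39 \left(-8\right)\right)\right) + 31069\right) - 29275 = \left(- 5738 \left(-6315 + 73 \left(-27 - 63 - 312\right)\right) + 31069\right) - 29275 = \left(- 5738 \left(-6315 + 73 \left(-402\right)\right) + 31069\right) - 29275 = \left(- 5738 \left(-6315 - 29346\right) + 31069\right) - 29275 = \left(\left(-5738\right) \left(-35661\right) + 31069\right) - 29275 = \left(204622818 + 31069\right) - 29275 = 204653887 - 29275 = 204624612$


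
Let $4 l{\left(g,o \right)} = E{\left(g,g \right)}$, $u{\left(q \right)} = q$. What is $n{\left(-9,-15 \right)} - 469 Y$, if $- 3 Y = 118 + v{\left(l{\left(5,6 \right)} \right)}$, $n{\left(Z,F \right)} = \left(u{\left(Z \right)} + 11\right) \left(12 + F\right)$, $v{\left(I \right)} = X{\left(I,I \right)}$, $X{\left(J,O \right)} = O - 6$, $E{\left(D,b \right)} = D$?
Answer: $\frac{70795}{4} \approx 17699.0$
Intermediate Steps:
$X{\left(J,O \right)} = -6 + O$ ($X{\left(J,O \right)} = O - 6 = -6 + O$)
$l{\left(g,o \right)} = \frac{g}{4}$
$v{\left(I \right)} = -6 + I$
$n{\left(Z,F \right)} = \left(11 + Z\right) \left(12 + F\right)$ ($n{\left(Z,F \right)} = \left(Z + 11\right) \left(12 + F\right) = \left(11 + Z\right) \left(12 + F\right)$)
$Y = - \frac{151}{4}$ ($Y = - \frac{118 + \left(-6 + \frac{1}{4} \cdot 5\right)}{3} = - \frac{118 + \left(-6 + \frac{5}{4}\right)}{3} = - \frac{118 - \frac{19}{4}}{3} = \left(- \frac{1}{3}\right) \frac{453}{4} = - \frac{151}{4} \approx -37.75$)
$n{\left(-9,-15 \right)} - 469 Y = \left(132 + 11 \left(-15\right) + 12 \left(-9\right) - -135\right) - - \frac{70819}{4} = \left(132 - 165 - 108 + 135\right) + \frac{70819}{4} = -6 + \frac{70819}{4} = \frac{70795}{4}$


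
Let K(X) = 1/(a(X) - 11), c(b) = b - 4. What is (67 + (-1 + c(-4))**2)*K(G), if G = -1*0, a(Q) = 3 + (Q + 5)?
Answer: -148/3 ≈ -49.333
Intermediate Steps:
a(Q) = 8 + Q (a(Q) = 3 + (5 + Q) = 8 + Q)
c(b) = -4 + b
G = 0
K(X) = 1/(-3 + X) (K(X) = 1/((8 + X) - 11) = 1/(-3 + X))
(67 + (-1 + c(-4))**2)*K(G) = (67 + (-1 + (-4 - 4))**2)/(-3 + 0) = (67 + (-1 - 8)**2)/(-3) = (67 + (-9)**2)*(-1/3) = (67 + 81)*(-1/3) = 148*(-1/3) = -148/3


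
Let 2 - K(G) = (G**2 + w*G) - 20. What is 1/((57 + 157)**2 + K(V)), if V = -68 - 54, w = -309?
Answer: -1/6764 ≈ -0.00014784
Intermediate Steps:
V = -122
K(G) = 22 - G**2 + 309*G (K(G) = 2 - ((G**2 - 309*G) - 20) = 2 - (-20 + G**2 - 309*G) = 2 + (20 - G**2 + 309*G) = 22 - G**2 + 309*G)
1/((57 + 157)**2 + K(V)) = 1/((57 + 157)**2 + (22 - 1*(-122)**2 + 309*(-122))) = 1/(214**2 + (22 - 1*14884 - 37698)) = 1/(45796 + (22 - 14884 - 37698)) = 1/(45796 - 52560) = 1/(-6764) = -1/6764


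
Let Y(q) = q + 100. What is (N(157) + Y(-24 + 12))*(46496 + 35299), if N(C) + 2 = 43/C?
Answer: 1107913275/157 ≈ 7.0568e+6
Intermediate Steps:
N(C) = -2 + 43/C
Y(q) = 100 + q
(N(157) + Y(-24 + 12))*(46496 + 35299) = ((-2 + 43/157) + (100 + (-24 + 12)))*(46496 + 35299) = ((-2 + 43*(1/157)) + (100 - 12))*81795 = ((-2 + 43/157) + 88)*81795 = (-271/157 + 88)*81795 = (13545/157)*81795 = 1107913275/157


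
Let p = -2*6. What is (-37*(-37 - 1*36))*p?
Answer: -32412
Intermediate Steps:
p = -12
(-37*(-37 - 1*36))*p = -37*(-37 - 1*36)*(-12) = -37*(-37 - 36)*(-12) = -37*(-73)*(-12) = 2701*(-12) = -32412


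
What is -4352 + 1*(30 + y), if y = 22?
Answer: -4300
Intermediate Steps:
-4352 + 1*(30 + y) = -4352 + 1*(30 + 22) = -4352 + 1*52 = -4352 + 52 = -4300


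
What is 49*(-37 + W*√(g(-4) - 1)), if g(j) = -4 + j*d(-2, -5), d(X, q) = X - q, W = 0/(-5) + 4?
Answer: -1813 + 196*I*√17 ≈ -1813.0 + 808.13*I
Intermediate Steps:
W = 4 (W = 0*(-⅕) + 4 = 0 + 4 = 4)
g(j) = -4 + 3*j (g(j) = -4 + j*(-2 - 1*(-5)) = -4 + j*(-2 + 5) = -4 + j*3 = -4 + 3*j)
49*(-37 + W*√(g(-4) - 1)) = 49*(-37 + 4*√((-4 + 3*(-4)) - 1)) = 49*(-37 + 4*√((-4 - 12) - 1)) = 49*(-37 + 4*√(-16 - 1)) = 49*(-37 + 4*√(-17)) = 49*(-37 + 4*(I*√17)) = 49*(-37 + 4*I*√17) = -1813 + 196*I*√17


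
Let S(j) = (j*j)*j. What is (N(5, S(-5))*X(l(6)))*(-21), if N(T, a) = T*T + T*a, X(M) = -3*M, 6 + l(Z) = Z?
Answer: 0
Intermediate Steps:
S(j) = j³ (S(j) = j²*j = j³)
l(Z) = -6 + Z
N(T, a) = T² + T*a
(N(5, S(-5))*X(l(6)))*(-21) = ((5*(5 + (-5)³))*(-3*(-6 + 6)))*(-21) = ((5*(5 - 125))*(-3*0))*(-21) = ((5*(-120))*0)*(-21) = -600*0*(-21) = 0*(-21) = 0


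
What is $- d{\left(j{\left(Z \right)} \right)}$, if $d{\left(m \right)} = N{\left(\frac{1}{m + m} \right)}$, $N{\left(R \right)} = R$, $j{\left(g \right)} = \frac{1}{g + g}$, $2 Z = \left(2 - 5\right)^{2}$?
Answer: $- \frac{9}{2} \approx -4.5$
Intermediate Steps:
$Z = \frac{9}{2}$ ($Z = \frac{\left(2 - 5\right)^{2}}{2} = \frac{\left(-3\right)^{2}}{2} = \frac{1}{2} \cdot 9 = \frac{9}{2} \approx 4.5$)
$j{\left(g \right)} = \frac{1}{2 g}$
$d{\left(m \right)} = \frac{1}{2 m}$ ($d{\left(m \right)} = \frac{1}{m + m} = \frac{1}{2 m}$)
$- d{\left(j{\left(Z \right)} \right)} = - \frac{1}{2 \frac{1}{2 \cdot \frac{9}{2}}} = - \frac{1}{2 \cdot \frac{1}{2} \cdot \frac{2}{9}} = - \frac{\frac{1}{\frac{1}{9}}}{2} = - \frac{9}{2}$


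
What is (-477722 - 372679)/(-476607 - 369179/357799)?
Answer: 304272627399/170529877172 ≈ 1.7843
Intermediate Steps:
(-477722 - 372679)/(-476607 - 369179/357799) = -850401/(-476607 - 369179*1/357799) = -850401/(-476607 - 369179/357799) = -850401/(-170529877172/357799) = -850401*(-357799/170529877172) = 304272627399/170529877172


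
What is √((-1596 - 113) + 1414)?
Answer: I*√295 ≈ 17.176*I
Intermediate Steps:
√((-1596 - 113) + 1414) = √(-1709 + 1414) = √(-295) = I*√295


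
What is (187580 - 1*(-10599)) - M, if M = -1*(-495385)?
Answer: -297206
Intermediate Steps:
M = 495385
(187580 - 1*(-10599)) - M = (187580 - 1*(-10599)) - 1*495385 = (187580 + 10599) - 495385 = 198179 - 495385 = -297206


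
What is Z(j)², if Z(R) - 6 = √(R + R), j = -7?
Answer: (6 + I*√14)² ≈ 22.0 + 44.9*I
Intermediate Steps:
Z(R) = 6 + √2*√R (Z(R) = 6 + √(R + R) = 6 + √(2*R) = 6 + √2*√R)
Z(j)² = (6 + √2*√(-7))² = (6 + √2*(I*√7))² = (6 + I*√14)²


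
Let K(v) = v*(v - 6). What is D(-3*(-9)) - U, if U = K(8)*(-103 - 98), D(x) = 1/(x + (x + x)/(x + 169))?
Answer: 8596466/2673 ≈ 3216.0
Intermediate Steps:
K(v) = v*(-6 + v)
D(x) = 1/(x + 2*x/(169 + x)) (D(x) = 1/(x + (2*x)/(169 + x)) = 1/(x + 2*x/(169 + x)))
U = -3216 (U = (8*(-6 + 8))*(-103 - 98) = (8*2)*(-201) = 16*(-201) = -3216)
D(-3*(-9)) - U = (169 - 3*(-9))/(((-3*(-9)))*(171 - 3*(-9))) - 1*(-3216) = (169 + 27)/(27*(171 + 27)) + 3216 = (1/27)*196/198 + 3216 = (1/27)*(1/198)*196 + 3216 = 98/2673 + 3216 = 8596466/2673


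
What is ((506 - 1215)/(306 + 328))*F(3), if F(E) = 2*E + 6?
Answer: -4254/317 ≈ -13.420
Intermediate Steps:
F(E) = 6 + 2*E
((506 - 1215)/(306 + 328))*F(3) = ((506 - 1215)/(306 + 328))*(6 + 2*3) = (-709/634)*(6 + 6) = -709*1/634*12 = -709/634*12 = -4254/317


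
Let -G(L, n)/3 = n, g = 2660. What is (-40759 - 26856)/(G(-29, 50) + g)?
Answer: -13523/502 ≈ -26.938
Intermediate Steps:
G(L, n) = -3*n
(-40759 - 26856)/(G(-29, 50) + g) = (-40759 - 26856)/(-3*50 + 2660) = -67615/(-150 + 2660) = -67615/2510 = -67615*1/2510 = -13523/502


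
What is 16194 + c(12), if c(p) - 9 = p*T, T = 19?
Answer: 16431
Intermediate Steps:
c(p) = 9 + 19*p (c(p) = 9 + p*19 = 9 + 19*p)
16194 + c(12) = 16194 + (9 + 19*12) = 16194 + (9 + 228) = 16194 + 237 = 16431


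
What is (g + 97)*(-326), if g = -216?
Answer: 38794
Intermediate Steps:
(g + 97)*(-326) = (-216 + 97)*(-326) = -119*(-326) = 38794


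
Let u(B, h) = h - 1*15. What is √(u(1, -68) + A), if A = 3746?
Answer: 3*√407 ≈ 60.523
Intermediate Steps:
u(B, h) = -15 + h (u(B, h) = h - 15 = -15 + h)
√(u(1, -68) + A) = √((-15 - 68) + 3746) = √(-83 + 3746) = √3663 = 3*√407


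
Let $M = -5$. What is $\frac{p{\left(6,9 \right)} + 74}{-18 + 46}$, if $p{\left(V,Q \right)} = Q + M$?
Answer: $\frac{39}{14} \approx 2.7857$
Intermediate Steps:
$p{\left(V,Q \right)} = -5 + Q$ ($p{\left(V,Q \right)} = Q - 5 = -5 + Q$)
$\frac{p{\left(6,9 \right)} + 74}{-18 + 46} = \frac{\left(-5 + 9\right) + 74}{-18 + 46} = \frac{4 + 74}{28} = 78 \cdot \frac{1}{28} = \frac{39}{14}$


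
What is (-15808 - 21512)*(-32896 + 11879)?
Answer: 784354440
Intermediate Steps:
(-15808 - 21512)*(-32896 + 11879) = -37320*(-21017) = 784354440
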